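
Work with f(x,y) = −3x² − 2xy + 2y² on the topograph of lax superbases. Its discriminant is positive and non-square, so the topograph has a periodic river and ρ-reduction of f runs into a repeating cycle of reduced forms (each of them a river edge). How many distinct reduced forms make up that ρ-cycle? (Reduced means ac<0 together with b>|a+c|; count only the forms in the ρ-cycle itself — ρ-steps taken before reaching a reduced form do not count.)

D = 28, ⌊√D⌋ = 5
descent: ρ → (2,2,-3)  [lands on river]
river: ρ → (-3,4,1)
river: ρ → (1,4,-3)
river: ρ → (-3,2,2)
ρ-cycle length = 4 (tail of 1 descent step not counted)

4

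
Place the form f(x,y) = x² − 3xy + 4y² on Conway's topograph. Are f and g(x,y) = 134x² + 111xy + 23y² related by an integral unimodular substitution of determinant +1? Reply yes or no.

D₁ = -7, D₂ = -7
f: translate: b→1 (≡-3 mod 2), so (1,-3,4)→(1,1,2)
f: reduced (well bottom): (1,1,2) with a≤c, −a<b≤a
g: flip: (134,111,23)→(23,-111,134)
g: translate: b→-19 (≡-111 mod 46), so (23,-111,134)→(23,-19,4)
g: flip: (23,-19,4)→(4,19,23)
g: translate: b→3 (≡19 mod 8), so (4,19,23)→(4,3,1)
g: flip: (4,3,1)→(1,-3,4)
g: translate: b→1 (≡-3 mod 2), so (1,-3,4)→(1,1,2)
g: reduced (well bottom): (1,1,2) with a≤c, −a<b≤a
reduced forms (1, 1, 2) vs (1, 1, 2) ⇒ equivalent

yes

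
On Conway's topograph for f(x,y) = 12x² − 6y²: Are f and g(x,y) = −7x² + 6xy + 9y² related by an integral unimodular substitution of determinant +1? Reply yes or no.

D₁ = 288, D₂ = 288
river cycle of f (length 2): (-6, 12, 6), (6, 12, -6)
river cycle of g (length 6): (9, 12, -4), (-4, 12, 9), (9, 6, -7), (-7, 8, 8), (8, 8, -7), (-7, 6, 9)
cycles differ ⇒ inequivalent

no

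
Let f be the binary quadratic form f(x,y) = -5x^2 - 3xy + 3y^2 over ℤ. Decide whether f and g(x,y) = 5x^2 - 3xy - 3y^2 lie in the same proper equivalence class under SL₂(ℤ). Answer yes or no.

D₁ = 69, D₂ = 69
river cycle of f (length 4): (3, 3, -5), (-5, 7, 1), (1, 7, -5), (-5, 3, 3)
river cycle of g (length 4): (-3, 3, 5), (5, 7, -1), (-1, 7, 5), (5, 3, -3)
cycles differ ⇒ inequivalent

no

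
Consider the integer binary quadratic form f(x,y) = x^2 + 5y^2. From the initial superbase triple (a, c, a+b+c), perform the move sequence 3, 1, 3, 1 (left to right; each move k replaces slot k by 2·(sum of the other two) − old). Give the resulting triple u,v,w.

start (1,5,6) = (f(1,0),f(0,1),f(1,1))
replace slot 3: 2·(1+5) − 6 = 6 → (1,5,6)
replace slot 1: 2·(5+6) − 1 = 21 → (21,5,6)
replace slot 3: 2·(21+5) − 6 = 46 → (21,5,46)
replace slot 1: 2·(5+46) − 21 = 81 → (81,5,46)

81,5,46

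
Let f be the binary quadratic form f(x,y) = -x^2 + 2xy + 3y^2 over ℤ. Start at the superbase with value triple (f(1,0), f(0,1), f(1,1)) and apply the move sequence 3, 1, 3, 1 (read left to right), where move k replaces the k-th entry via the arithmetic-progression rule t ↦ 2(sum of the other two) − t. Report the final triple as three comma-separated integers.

start (-1,3,4) = (f(1,0),f(0,1),f(1,1))
replace slot 3: 2·((-1)+3) − 4 = 0 → (-1,3,0)
replace slot 1: 2·(3+0) − (-1) = 7 → (7,3,0)
replace slot 3: 2·(7+3) − 0 = 20 → (7,3,20)
replace slot 1: 2·(3+20) − 7 = 39 → (39,3,20)

39,3,20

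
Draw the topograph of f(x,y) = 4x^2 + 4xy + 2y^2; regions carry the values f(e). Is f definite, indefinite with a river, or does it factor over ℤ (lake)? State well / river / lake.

D = b²−4ac = 4² − 4·4·2 = -16
D < 0 ⇒ definite ⇒ every region one sign ⇒ single well

well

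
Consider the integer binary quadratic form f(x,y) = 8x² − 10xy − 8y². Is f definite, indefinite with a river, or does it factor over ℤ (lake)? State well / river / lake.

D = b²−4ac = (-10)² − 4·8·(-8) = 356
D > 0 non-square ⇒ indefinite ⇒ periodic river

river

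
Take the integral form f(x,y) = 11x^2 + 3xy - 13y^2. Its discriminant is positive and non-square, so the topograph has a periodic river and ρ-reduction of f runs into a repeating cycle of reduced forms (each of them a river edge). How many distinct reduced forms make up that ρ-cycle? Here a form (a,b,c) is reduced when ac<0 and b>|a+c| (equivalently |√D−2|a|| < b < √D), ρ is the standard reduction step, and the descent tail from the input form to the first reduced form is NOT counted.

D = 581, ⌊√D⌋ = 24
river: ρ → (-13,23,1)
river: ρ → (1,23,-13)
river: ρ → (-13,3,11)
river: ρ → (11,19,-5)
river: ρ → (-5,21,7)
river: ρ → (7,21,-5)
river: ρ → (-5,19,11)
river: ρ → (11,3,-13)
ρ-cycle length = 8 (tail of 0 descent steps not counted)

8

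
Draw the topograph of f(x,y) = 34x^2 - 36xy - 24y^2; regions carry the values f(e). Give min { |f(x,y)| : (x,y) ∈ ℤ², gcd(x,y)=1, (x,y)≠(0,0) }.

descent: ρ → (-24,36,34)  [lands on river]
river: ρ → (34,32,-26)
river: ρ → (-26,20,40)
river: ρ → (40,60,-6)
river: ρ → (-6,60,40)
river: ρ → (40,20,-26)
river: ρ → (-26,32,34)
river: ρ → (34,36,-24)
river: ρ → (-24,60,10)
river: ρ → (10,60,-24)
closes: descent 1, river 10
min |a| on river = 6

6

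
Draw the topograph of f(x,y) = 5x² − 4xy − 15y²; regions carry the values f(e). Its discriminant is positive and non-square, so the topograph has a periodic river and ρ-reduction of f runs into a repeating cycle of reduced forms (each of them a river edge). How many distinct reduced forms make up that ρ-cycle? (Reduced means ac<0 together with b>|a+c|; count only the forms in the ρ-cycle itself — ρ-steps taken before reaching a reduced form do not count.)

D = 316, ⌊√D⌋ = 17
descent: ρ → (-15,4,5)
descent: ρ → (5,16,-3)  [lands on river]
river: ρ → (-3,14,10)
river: ρ → (10,6,-7)
river: ρ → (-7,8,9)
river: ρ → (9,10,-6)
river: ρ → (-6,14,5)
ρ-cycle length = 6 (tail of 2 descent steps not counted)

6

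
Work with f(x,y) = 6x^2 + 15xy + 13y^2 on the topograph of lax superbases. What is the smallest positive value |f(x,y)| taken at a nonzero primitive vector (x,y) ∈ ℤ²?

translate: b→3 (≡15 mod 12), so (6,15,13)→(6,3,4)
flip: (6,3,4)→(4,-3,6)
reduced (well bottom): (4,-3,6) with a≤c, −a<b≤a
well minimum = a = 4

4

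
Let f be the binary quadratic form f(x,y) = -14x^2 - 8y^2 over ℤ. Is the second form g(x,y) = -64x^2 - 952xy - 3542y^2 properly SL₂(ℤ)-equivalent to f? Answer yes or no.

D₁ = -448, D₂ = -448
f is negative-definite; reduce −f:
−f: flip: (14,0,8)→(8,0,14)
−f: reduced (well bottom): (8,0,14) with a≤c, −a<b≤a
flip sign back: reduced form of f is (-8,0,-14)
g is negative-definite; reduce −g:
−g: translate: b→56 (≡952 mod 128), so (64,952,3542)→(64,56,14)
−g: flip: (64,56,14)→(14,-56,64)
−g: translate: b→0 (≡-56 mod 28), so (14,-56,64)→(14,0,8)
−g: flip: (14,0,8)→(8,0,14)
−g: reduced (well bottom): (8,0,14) with a≤c, −a<b≤a
flip sign back: reduced form of g is (-8,0,-14)
reduced forms (-8, 0, -14) vs (-8, 0, -14) ⇒ equivalent

yes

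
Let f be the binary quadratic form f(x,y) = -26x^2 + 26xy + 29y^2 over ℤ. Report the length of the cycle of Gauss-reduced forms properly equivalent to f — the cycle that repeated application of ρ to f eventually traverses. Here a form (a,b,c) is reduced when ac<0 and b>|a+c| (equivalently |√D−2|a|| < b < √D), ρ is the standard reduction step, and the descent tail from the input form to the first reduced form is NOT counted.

D = 3692, ⌊√D⌋ = 60
river: ρ → (29,32,-23)
river: ρ → (-23,60,1)
river: ρ → (1,60,-23)
river: ρ → (-23,32,29)
river: ρ → (29,26,-26)
river: ρ → (-26,26,29)
ρ-cycle length = 6 (tail of 0 descent steps not counted)

6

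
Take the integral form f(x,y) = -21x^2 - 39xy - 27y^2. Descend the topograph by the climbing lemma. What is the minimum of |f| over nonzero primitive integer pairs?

translate: b→-3 (≡39 mod 42), so (21,39,27)→(21,-3,9)
flip: (21,-3,9)→(9,3,21)
reduced (well bottom): (9,3,21) with a≤c, −a<b≤a
well minimum |f| = |-9| = 9 (negative-definite)

9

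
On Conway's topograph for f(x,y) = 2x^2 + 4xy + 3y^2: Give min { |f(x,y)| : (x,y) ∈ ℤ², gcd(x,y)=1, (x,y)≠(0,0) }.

translate: b→0 (≡4 mod 4), so (2,4,3)→(2,0,1)
flip: (2,0,1)→(1,0,2)
reduced (well bottom): (1,0,2) with a≤c, −a<b≤a
well minimum = a = 1

1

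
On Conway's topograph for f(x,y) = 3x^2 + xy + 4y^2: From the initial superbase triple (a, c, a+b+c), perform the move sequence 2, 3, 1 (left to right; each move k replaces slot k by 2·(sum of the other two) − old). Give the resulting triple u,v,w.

start (3,4,8) = (f(1,0),f(0,1),f(1,1))
replace slot 2: 2·(3+8) − 4 = 18 → (3,18,8)
replace slot 3: 2·(3+18) − 8 = 34 → (3,18,34)
replace slot 1: 2·(18+34) − 3 = 101 → (101,18,34)

101,18,34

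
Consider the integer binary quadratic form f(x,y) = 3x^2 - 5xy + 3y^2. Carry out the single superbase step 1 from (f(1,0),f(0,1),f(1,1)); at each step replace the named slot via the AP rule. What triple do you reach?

start (3,3,1) = (f(1,0),f(0,1),f(1,1))
replace slot 1: 2·(3+1) − 3 = 5 → (5,3,1)

5,3,1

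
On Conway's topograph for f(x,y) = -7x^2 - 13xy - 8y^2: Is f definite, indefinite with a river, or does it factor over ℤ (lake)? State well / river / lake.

D = b²−4ac = (-13)² − 4·(-7)·(-8) = -55
D < 0 ⇒ definite ⇒ every region one sign ⇒ single well

well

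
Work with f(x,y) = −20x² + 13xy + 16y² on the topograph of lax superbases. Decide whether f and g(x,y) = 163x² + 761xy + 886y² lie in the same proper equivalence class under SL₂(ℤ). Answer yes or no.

D₁ = 1449, D₂ = 1449
river cycle of f (length 20): (16, 19, -17), (-17, 15, 18), (18, 21, -14), (-14, 35, 4), (4, 37, -5), (-5, 33, 18), (18, 3, -20), (-20, 37, 1), (1, 37, -20), (-20, 3, 18), … (10 more)
river cycle of g (length 20): (16, 19, -17), (-17, 15, 18), (18, 21, -14), (-14, 35, 4), (4, 37, -5), (-5, 33, 18), (18, 3, -20), (-20, 37, 1), (1, 37, -20), (-20, 3, 18), … (10 more)
cycles coincide ⇒ equivalent

yes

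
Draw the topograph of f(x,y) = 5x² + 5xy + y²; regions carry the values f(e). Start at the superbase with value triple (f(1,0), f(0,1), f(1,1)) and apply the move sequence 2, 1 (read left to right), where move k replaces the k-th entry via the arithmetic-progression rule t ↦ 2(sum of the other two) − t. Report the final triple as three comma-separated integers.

start (5,1,11) = (f(1,0),f(0,1),f(1,1))
replace slot 2: 2·(5+11) − 1 = 31 → (5,31,11)
replace slot 1: 2·(31+11) − 5 = 79 → (79,31,11)

79,31,11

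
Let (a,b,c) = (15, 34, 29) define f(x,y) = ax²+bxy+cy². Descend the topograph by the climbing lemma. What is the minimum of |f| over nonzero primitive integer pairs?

translate: b→4 (≡34 mod 30), so (15,34,29)→(15,4,10)
flip: (15,4,10)→(10,-4,15)
reduced (well bottom): (10,-4,15) with a≤c, −a<b≤a
well minimum = a = 10

10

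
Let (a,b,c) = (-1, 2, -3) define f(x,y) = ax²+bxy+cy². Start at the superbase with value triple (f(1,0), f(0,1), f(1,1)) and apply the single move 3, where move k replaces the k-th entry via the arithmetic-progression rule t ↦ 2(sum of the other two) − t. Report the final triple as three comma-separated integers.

start (-1,-3,-2) = (f(1,0),f(0,1),f(1,1))
replace slot 3: 2·((-1)+(-3)) − (-2) = -6 → (-1,-3,-6)

-1,-3,-6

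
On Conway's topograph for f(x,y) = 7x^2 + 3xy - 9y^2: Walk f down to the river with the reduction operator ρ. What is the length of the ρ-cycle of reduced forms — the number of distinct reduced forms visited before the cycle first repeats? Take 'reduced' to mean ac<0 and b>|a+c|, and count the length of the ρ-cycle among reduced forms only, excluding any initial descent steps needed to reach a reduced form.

D = 261, ⌊√D⌋ = 16
river: ρ → (-9,15,1)
river: ρ → (1,15,-9)
river: ρ → (-9,3,7)
river: ρ → (7,11,-5)
river: ρ → (-5,9,9)
river: ρ → (9,9,-5)
river: ρ → (-5,11,7)
river: ρ → (7,3,-9)
ρ-cycle length = 8 (tail of 0 descent steps not counted)

8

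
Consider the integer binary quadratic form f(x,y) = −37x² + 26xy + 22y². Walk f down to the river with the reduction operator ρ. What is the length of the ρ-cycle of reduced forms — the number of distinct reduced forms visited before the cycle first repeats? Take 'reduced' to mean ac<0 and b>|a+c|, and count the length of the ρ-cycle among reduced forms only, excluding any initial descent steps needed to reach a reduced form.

D = 3932, ⌊√D⌋ = 62
river: ρ → (22,62,-1)
river: ρ → (-1,62,22)
river: ρ → (22,26,-37)
river: ρ → (-37,48,11)
river: ρ → (11,62,-2)
river: ρ → (-2,62,11)
river: ρ → (11,48,-37)
river: ρ → (-37,26,22)
ρ-cycle length = 8 (tail of 0 descent steps not counted)

8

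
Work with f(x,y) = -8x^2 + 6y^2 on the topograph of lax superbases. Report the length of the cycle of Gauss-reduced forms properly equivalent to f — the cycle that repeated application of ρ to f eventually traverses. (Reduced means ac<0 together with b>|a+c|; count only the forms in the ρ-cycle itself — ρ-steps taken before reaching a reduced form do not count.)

D = 192, ⌊√D⌋ = 13
descent: ρ → (6,12,-2)  [lands on river]
river: ρ → (-2,12,6)
ρ-cycle length = 2 (tail of 1 descent step not counted)

2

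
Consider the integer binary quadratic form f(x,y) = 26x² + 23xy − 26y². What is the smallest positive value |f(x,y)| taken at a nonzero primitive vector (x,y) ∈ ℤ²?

river: ρ → (-26,29,23)
river: ρ → (23,17,-32)
river: ρ → (-32,47,8)
river: ρ → (8,49,-26)
river: ρ → (-26,55,2)
river: ρ → (2,53,-53)
river: ρ → (-53,53,2)
river: ρ → (2,55,-26)
river: ρ → (-26,49,8)
river: ρ → (8,47,-32)
river: ρ → (-32,17,23)
river: ρ → (23,29,-26)
river: ρ → (-26,23,26)
river: ρ → (26,29,-23)
river: ρ → (-23,17,32)
river: ρ → (32,47,-8)
river: ρ → (-8,49,26)
river: ρ → (26,55,-2)
river: ρ → (-2,53,53)
river: ρ → (53,53,-2)
river: ρ → (-2,55,26)
river: ρ → (26,49,-8)
river: ρ → (-8,47,32)
river: ρ → (32,17,-23)
river: ρ → (-23,29,26)
river: ρ → (26,23,-26)
closes: descent 0, river 26
min |a| on river = 2

2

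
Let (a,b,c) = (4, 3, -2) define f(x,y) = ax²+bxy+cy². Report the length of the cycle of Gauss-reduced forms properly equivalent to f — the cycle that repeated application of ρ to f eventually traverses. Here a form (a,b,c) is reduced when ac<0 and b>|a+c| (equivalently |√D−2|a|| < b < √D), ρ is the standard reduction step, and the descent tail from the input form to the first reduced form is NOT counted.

D = 41, ⌊√D⌋ = 6
river: ρ → (-2,5,2)
river: ρ → (2,3,-4)
river: ρ → (-4,5,1)
river: ρ → (1,5,-4)
river: ρ → (-4,3,2)
river: ρ → (2,5,-2)
river: ρ → (-2,3,4)
river: ρ → (4,5,-1)
river: ρ → (-1,5,4)
river: ρ → (4,3,-2)
ρ-cycle length = 10 (tail of 0 descent steps not counted)

10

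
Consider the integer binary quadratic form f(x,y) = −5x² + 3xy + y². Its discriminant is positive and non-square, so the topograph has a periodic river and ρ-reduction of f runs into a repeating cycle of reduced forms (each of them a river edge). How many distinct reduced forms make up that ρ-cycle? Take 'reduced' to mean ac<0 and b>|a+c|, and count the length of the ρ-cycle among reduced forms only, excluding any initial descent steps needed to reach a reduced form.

D = 29, ⌊√D⌋ = 5
descent: ρ → (1,5,-1)  [lands on river]
river: ρ → (-1,5,1)
ρ-cycle length = 2 (tail of 1 descent step not counted)

2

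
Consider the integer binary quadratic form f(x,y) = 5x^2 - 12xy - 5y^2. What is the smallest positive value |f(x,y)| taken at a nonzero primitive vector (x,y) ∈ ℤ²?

descent: ρ → (-5,12,5)  [lands on river]
river: ρ → (5,8,-9)
river: ρ → (-9,10,4)
river: ρ → (4,14,-3)
river: ρ → (-3,10,12)
river: ρ → (12,14,-1)
river: ρ → (-1,14,12)
river: ρ → (12,10,-3)
river: ρ → (-3,14,4)
river: ρ → (4,10,-9)
river: ρ → (-9,8,5)
river: ρ → (5,12,-5)
river: ρ → (-5,8,9)
river: ρ → (9,10,-4)
river: ρ → (-4,14,3)
river: ρ → (3,10,-12)
river: ρ → (-12,14,1)
river: ρ → (1,14,-12)
river: ρ → (-12,10,3)
river: ρ → (3,14,-4)
river: ρ → (-4,10,9)
river: ρ → (9,8,-5)
closes: descent 1, river 22
min |a| on river = 1

1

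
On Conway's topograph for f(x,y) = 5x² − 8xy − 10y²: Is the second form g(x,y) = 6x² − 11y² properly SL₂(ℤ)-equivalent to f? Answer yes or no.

D₁ = 264, D₂ = 264
river cycle of f (length 6): (-10, 8, 5), (5, 12, -6), (-6, 12, 5), (5, 8, -10), (-10, 12, 3), (3, 12, -10)
river cycle of g (length 6): (6, 12, -5), (-5, 8, 10), (10, 12, -3), (-3, 12, 10), (10, 8, -5), (-5, 12, 6)
cycles differ ⇒ inequivalent

no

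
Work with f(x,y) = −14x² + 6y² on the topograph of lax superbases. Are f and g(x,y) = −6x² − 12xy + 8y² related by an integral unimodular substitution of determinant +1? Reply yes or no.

D₁ = 336, D₂ = 336
river cycle of f (length 6): (6, 12, -8), (-8, 4, 10), (10, 16, -2), (-2, 16, 10), (10, 4, -8), (-8, 12, 6)
river cycle of g (length 6): (8, 12, -6), (-6, 12, 8), (8, 4, -10), (-10, 16, 2), (2, 16, -10), (-10, 4, 8)
cycles differ ⇒ inequivalent

no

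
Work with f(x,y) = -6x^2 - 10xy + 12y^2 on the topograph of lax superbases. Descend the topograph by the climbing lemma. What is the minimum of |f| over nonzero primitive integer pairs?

descent: ρ → (12,10,-6)  [lands on river]
river: ρ → (-6,14,8)
river: ρ → (8,18,-2)
river: ρ → (-2,18,8)
river: ρ → (8,14,-6)
river: ρ → (-6,10,12)
river: ρ → (12,14,-4)
river: ρ → (-4,18,4)
river: ρ → (4,14,-12)
river: ρ → (-12,10,6)
river: ρ → (6,14,-8)
river: ρ → (-8,18,2)
river: ρ → (2,18,-8)
river: ρ → (-8,14,6)
river: ρ → (6,10,-12)
river: ρ → (-12,14,4)
river: ρ → (4,18,-4)
river: ρ → (-4,14,12)
closes: descent 1, river 18
min |a| on river = 2

2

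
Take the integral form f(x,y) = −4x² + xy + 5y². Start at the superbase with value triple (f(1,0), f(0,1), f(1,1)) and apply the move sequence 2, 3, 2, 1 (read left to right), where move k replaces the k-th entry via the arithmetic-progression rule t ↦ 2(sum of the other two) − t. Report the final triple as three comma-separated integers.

start (-4,5,2) = (f(1,0),f(0,1),f(1,1))
replace slot 2: 2·((-4)+2) − 5 = -9 → (-4,-9,2)
replace slot 3: 2·((-4)+(-9)) − 2 = -28 → (-4,-9,-28)
replace slot 2: 2·((-4)+(-28)) − (-9) = -55 → (-4,-55,-28)
replace slot 1: 2·((-55)+(-28)) − (-4) = -162 → (-162,-55,-28)

-162,-55,-28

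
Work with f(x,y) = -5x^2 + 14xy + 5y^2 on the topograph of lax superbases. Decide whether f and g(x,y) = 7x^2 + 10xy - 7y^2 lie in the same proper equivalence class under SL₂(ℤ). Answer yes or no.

D₁ = 296, D₂ = 296
river cycle of f (length 6): (5, 16, -2), (-2, 16, 5), (5, 14, -5), (-5, 16, 2), (2, 16, -5), (-5, 14, 5)
river cycle of g (length 10): (-7, 4, 10), (10, 16, -1), (-1, 16, 10), (10, 4, -7), (-7, 10, 7), (7, 4, -10), (-10, 16, 1), (1, 16, -10), (-10, 4, 7), (7, 10, -7)
cycles differ ⇒ inequivalent

no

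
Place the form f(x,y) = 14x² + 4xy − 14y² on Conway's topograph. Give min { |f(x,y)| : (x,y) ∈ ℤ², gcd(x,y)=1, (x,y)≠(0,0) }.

river: ρ → (-14,24,4)
river: ρ → (4,24,-14)
river: ρ → (-14,4,14)
river: ρ → (14,24,-4)
river: ρ → (-4,24,14)
river: ρ → (14,4,-14)
closes: descent 0, river 6
min |a| on river = 4

4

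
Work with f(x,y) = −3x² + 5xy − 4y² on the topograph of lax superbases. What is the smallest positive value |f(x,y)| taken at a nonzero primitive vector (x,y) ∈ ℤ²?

translate: b→1 (≡-5 mod 6), so (3,-5,4)→(3,1,2)
flip: (3,1,2)→(2,-1,3)
reduced (well bottom): (2,-1,3) with a≤c, −a<b≤a
well minimum |f| = |-2| = 2 (negative-definite)

2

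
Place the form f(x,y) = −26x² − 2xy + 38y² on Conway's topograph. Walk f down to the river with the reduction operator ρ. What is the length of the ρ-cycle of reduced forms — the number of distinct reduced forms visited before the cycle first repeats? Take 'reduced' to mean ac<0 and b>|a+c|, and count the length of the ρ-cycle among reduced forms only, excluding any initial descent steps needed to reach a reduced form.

D = 3956, ⌊√D⌋ = 62
descent: ρ → (38,2,-26)
descent: ρ → (-26,50,14)  [lands on river]
river: ρ → (14,62,-2)
river: ρ → (-2,62,14)
river: ρ → (14,50,-26)
river: ρ → (-26,54,10)
river: ρ → (10,46,-46)
river: ρ → (-46,46,10)
river: ρ → (10,54,-26)
ρ-cycle length = 8 (tail of 2 descent steps not counted)

8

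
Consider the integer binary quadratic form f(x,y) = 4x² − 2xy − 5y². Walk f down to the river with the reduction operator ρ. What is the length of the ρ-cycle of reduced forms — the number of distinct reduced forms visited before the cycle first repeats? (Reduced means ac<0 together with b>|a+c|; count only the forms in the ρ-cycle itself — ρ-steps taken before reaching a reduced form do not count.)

D = 84, ⌊√D⌋ = 9
descent: ρ → (-5,2,4)  [lands on river]
river: ρ → (4,6,-3)
river: ρ → (-3,6,4)
river: ρ → (4,2,-5)
river: ρ → (-5,8,1)
river: ρ → (1,8,-5)
ρ-cycle length = 6 (tail of 1 descent step not counted)

6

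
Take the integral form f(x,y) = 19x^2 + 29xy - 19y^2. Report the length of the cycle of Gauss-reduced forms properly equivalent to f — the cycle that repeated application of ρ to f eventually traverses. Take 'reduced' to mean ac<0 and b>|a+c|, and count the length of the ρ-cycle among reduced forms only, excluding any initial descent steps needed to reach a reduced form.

D = 2285, ⌊√D⌋ = 47
river: ρ → (-19,47,1)
river: ρ → (1,47,-19)
river: ρ → (-19,29,19)
river: ρ → (19,47,-1)
river: ρ → (-1,47,19)
river: ρ → (19,29,-19)
ρ-cycle length = 6 (tail of 0 descent steps not counted)

6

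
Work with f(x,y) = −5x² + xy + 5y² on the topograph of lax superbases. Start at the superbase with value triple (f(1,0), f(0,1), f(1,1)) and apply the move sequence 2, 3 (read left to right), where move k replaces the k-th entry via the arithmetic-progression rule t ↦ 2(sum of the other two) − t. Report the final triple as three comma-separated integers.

start (-5,5,1) = (f(1,0),f(0,1),f(1,1))
replace slot 2: 2·((-5)+1) − 5 = -13 → (-5,-13,1)
replace slot 3: 2·((-5)+(-13)) − 1 = -37 → (-5,-13,-37)

-5,-13,-37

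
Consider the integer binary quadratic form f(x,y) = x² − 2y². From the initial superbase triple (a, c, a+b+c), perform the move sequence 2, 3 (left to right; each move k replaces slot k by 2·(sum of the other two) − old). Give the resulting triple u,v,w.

start (1,-2,-1) = (f(1,0),f(0,1),f(1,1))
replace slot 2: 2·(1+(-1)) − (-2) = 2 → (1,2,-1)
replace slot 3: 2·(1+2) − (-1) = 7 → (1,2,7)

1,2,7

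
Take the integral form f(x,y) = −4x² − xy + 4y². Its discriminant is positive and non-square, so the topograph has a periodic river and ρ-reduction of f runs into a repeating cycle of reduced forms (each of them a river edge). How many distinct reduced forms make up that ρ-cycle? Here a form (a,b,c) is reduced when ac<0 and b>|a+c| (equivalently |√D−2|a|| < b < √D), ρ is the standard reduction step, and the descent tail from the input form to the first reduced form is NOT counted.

D = 65, ⌊√D⌋ = 8
descent: ρ → (4,1,-4)  [lands on river]
river: ρ → (-4,7,1)
river: ρ → (1,7,-4)
river: ρ → (-4,1,4)
river: ρ → (4,7,-1)
river: ρ → (-1,7,4)
ρ-cycle length = 6 (tail of 1 descent step not counted)

6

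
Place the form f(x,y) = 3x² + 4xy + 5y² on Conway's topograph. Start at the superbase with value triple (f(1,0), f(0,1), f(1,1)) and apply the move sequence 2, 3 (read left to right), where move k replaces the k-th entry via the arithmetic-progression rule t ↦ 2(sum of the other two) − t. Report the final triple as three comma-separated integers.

start (3,5,12) = (f(1,0),f(0,1),f(1,1))
replace slot 2: 2·(3+12) − 5 = 25 → (3,25,12)
replace slot 3: 2·(3+25) − 12 = 44 → (3,25,44)

3,25,44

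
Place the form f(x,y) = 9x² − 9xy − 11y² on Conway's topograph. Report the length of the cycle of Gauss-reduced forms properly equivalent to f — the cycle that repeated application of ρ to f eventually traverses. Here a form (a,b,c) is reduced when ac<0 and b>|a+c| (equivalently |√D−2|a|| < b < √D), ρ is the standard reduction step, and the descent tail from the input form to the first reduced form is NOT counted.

D = 477, ⌊√D⌋ = 21
descent: ρ → (-11,9,9)  [lands on river]
river: ρ → (9,9,-11)
river: ρ → (-11,13,7)
river: ρ → (7,15,-9)
river: ρ → (-9,21,1)
river: ρ → (1,21,-9)
river: ρ → (-9,15,7)
river: ρ → (7,13,-11)
ρ-cycle length = 8 (tail of 1 descent step not counted)

8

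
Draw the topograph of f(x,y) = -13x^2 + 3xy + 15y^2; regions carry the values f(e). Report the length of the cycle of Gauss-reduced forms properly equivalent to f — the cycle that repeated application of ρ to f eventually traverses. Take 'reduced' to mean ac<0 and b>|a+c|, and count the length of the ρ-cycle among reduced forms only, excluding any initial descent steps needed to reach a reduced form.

D = 789, ⌊√D⌋ = 28
river: ρ → (15,27,-1)
river: ρ → (-1,27,15)
river: ρ → (15,3,-13)
river: ρ → (-13,23,5)
river: ρ → (5,27,-3)
river: ρ → (-3,27,5)
river: ρ → (5,23,-13)
river: ρ → (-13,3,15)
ρ-cycle length = 8 (tail of 0 descent steps not counted)

8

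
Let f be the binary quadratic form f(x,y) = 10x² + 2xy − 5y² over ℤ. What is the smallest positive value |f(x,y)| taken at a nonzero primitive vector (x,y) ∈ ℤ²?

descent: ρ → (-5,8,7)  [lands on river]
river: ρ → (7,6,-6)
river: ρ → (-6,6,7)
river: ρ → (7,8,-5)
river: ρ → (-5,12,3)
river: ρ → (3,12,-5)
closes: descent 1, river 6
min |a| on river = 3

3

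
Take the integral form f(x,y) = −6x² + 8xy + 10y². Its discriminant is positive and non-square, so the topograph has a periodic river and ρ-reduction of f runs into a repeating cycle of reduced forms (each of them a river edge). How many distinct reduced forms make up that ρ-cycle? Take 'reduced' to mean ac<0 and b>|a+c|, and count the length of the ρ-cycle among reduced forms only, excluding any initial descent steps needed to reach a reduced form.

D = 304, ⌊√D⌋ = 17
river: ρ → (10,12,-4)
river: ρ → (-4,12,10)
river: ρ → (10,8,-6)
river: ρ → (-6,16,2)
river: ρ → (2,16,-6)
river: ρ → (-6,8,10)
ρ-cycle length = 6 (tail of 0 descent steps not counted)

6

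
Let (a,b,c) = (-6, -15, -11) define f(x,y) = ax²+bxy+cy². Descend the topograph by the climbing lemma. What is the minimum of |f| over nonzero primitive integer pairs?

translate: b→3 (≡15 mod 12), so (6,15,11)→(6,3,2)
flip: (6,3,2)→(2,-3,6)
translate: b→1 (≡-3 mod 4), so (2,-3,6)→(2,1,5)
reduced (well bottom): (2,1,5) with a≤c, −a<b≤a
well minimum |f| = |-2| = 2 (negative-definite)

2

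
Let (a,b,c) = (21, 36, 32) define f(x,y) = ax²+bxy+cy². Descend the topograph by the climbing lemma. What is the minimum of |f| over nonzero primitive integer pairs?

translate: b→-6 (≡36 mod 42), so (21,36,32)→(21,-6,17)
flip: (21,-6,17)→(17,6,21)
reduced (well bottom): (17,6,21) with a≤c, −a<b≤a
well minimum = a = 17

17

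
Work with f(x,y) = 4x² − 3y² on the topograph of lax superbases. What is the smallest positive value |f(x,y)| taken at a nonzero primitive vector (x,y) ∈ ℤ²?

descent: ρ → (-3,6,1)  [lands on river]
river: ρ → (1,6,-3)
closes: descent 1, river 2
min |a| on river = 1

1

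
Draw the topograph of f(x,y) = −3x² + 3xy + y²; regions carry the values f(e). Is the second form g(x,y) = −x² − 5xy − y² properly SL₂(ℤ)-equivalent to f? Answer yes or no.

D₁ = 21, D₂ = 21
river cycle of f (length 2): (1, 3, -3), (-3, 3, 1)
river cycle of g (length 2): (-1, 3, 3), (3, 3, -1)
cycles differ ⇒ inequivalent

no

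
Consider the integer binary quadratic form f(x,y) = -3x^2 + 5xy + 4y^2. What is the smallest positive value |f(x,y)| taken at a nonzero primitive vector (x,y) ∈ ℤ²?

river: ρ → (4,3,-4)
river: ρ → (-4,5,3)
river: ρ → (3,7,-2)
river: ρ → (-2,5,6)
river: ρ → (6,7,-1)
river: ρ → (-1,7,6)
river: ρ → (6,5,-2)
river: ρ → (-2,7,3)
river: ρ → (3,5,-4)
river: ρ → (-4,3,4)
river: ρ → (4,5,-3)
river: ρ → (-3,7,2)
river: ρ → (2,5,-6)
river: ρ → (-6,7,1)
river: ρ → (1,7,-6)
river: ρ → (-6,5,2)
river: ρ → (2,7,-3)
river: ρ → (-3,5,4)
closes: descent 0, river 18
min |a| on river = 1

1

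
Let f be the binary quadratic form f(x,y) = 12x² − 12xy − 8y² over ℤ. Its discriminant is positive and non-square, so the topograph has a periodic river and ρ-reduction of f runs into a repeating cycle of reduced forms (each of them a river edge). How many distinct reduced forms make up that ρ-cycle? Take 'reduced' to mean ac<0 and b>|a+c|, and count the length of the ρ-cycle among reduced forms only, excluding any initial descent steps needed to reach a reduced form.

D = 528, ⌊√D⌋ = 22
descent: ρ → (-8,12,12)  [lands on river]
river: ρ → (12,12,-8)
river: ρ → (-8,20,4)
river: ρ → (4,20,-8)
ρ-cycle length = 4 (tail of 1 descent step not counted)

4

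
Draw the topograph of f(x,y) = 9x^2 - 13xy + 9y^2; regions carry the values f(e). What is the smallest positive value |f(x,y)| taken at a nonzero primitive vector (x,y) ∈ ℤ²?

translate: b→5 (≡-13 mod 18), so (9,-13,9)→(9,5,5)
flip: (9,5,5)→(5,-5,9)
translate: b→5 (≡-5 mod 10), so (5,-5,9)→(5,5,9)
reduced (well bottom): (5,5,9) with a≤c, −a<b≤a
well minimum = a = 5

5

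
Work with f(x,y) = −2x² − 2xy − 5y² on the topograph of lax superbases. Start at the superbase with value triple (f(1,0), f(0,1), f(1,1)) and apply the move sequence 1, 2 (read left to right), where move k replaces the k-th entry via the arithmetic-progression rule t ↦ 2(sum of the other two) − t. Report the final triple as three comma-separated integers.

start (-2,-5,-9) = (f(1,0),f(0,1),f(1,1))
replace slot 1: 2·((-5)+(-9)) − (-2) = -26 → (-26,-5,-9)
replace slot 2: 2·((-26)+(-9)) − (-5) = -65 → (-26,-65,-9)

-26,-65,-9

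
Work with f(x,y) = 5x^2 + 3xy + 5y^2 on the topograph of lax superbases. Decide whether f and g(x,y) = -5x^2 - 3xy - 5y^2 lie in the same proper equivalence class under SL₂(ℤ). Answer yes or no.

D₁ = -91, D₂ = -91
f: reduced (well bottom): (5,3,5) with a≤c, −a<b≤a
g is negative-definite; reduce −g:
−g: reduced (well bottom): (5,3,5) with a≤c, −a<b≤a
flip sign back: reduced form of g is (-5,-3,-5)
reduced forms (5, 3, 5) vs (-5, -3, -5) ⇒ inequivalent

no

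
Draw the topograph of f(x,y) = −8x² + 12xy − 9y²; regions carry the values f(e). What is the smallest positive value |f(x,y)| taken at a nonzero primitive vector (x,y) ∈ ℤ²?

translate: b→4 (≡-12 mod 16), so (8,-12,9)→(8,4,5)
flip: (8,4,5)→(5,-4,8)
reduced (well bottom): (5,-4,8) with a≤c, −a<b≤a
well minimum |f| = |-5| = 5 (negative-definite)

5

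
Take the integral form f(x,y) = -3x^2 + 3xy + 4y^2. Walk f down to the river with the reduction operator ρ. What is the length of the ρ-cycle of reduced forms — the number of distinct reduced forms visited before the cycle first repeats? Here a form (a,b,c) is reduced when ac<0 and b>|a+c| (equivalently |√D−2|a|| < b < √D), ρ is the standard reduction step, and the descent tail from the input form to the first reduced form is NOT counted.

D = 57, ⌊√D⌋ = 7
river: ρ → (4,5,-2)
river: ρ → (-2,7,1)
river: ρ → (1,7,-2)
river: ρ → (-2,5,4)
river: ρ → (4,3,-3)
river: ρ → (-3,3,4)
ρ-cycle length = 6 (tail of 0 descent steps not counted)

6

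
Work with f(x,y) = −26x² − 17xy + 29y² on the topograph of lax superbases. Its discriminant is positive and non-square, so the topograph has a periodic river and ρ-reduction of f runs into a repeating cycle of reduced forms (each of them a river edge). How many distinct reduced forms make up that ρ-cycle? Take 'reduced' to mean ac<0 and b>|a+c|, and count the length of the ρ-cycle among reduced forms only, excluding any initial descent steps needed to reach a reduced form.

D = 3305, ⌊√D⌋ = 57
descent: ρ → (29,17,-26)  [lands on river]
river: ρ → (-26,35,20)
river: ρ → (20,45,-16)
river: ρ → (-16,51,11)
river: ρ → (11,37,-44)
river: ρ → (-44,51,4)
river: ρ → (4,53,-31)
river: ρ → (-31,9,26)
river: ρ → (26,43,-14)
river: ρ → (-14,41,29)
ρ-cycle length = 10 (tail of 1 descent step not counted)

10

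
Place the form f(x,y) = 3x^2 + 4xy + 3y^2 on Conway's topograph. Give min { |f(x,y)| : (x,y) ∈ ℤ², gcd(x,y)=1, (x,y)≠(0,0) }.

translate: b→-2 (≡4 mod 6), so (3,4,3)→(3,-2,2)
flip: (3,-2,2)→(2,2,3)
reduced (well bottom): (2,2,3) with a≤c, −a<b≤a
well minimum = a = 2

2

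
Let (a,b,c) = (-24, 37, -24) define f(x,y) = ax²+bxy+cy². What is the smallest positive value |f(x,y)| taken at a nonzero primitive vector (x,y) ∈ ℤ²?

translate: b→11 (≡-37 mod 48), so (24,-37,24)→(24,11,11)
flip: (24,11,11)→(11,-11,24)
translate: b→11 (≡-11 mod 22), so (11,-11,24)→(11,11,24)
reduced (well bottom): (11,11,24) with a≤c, −a<b≤a
well minimum |f| = |-11| = 11 (negative-definite)

11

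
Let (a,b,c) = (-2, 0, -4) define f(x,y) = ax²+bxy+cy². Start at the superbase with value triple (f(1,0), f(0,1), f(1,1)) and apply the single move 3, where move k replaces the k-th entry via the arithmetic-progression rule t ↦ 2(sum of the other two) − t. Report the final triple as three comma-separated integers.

start (-2,-4,-6) = (f(1,0),f(0,1),f(1,1))
replace slot 3: 2·((-2)+(-4)) − (-6) = -6 → (-2,-4,-6)

-2,-4,-6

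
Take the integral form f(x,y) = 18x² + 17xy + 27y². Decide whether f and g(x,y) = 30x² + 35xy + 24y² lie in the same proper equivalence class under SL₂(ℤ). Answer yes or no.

D₁ = -1655, D₂ = -1655
f: reduced (well bottom): (18,17,27) with a≤c, −a<b≤a
g: translate: b→-25 (≡35 mod 60), so (30,35,24)→(30,-25,19)
g: flip: (30,-25,19)→(19,25,30)
g: translate: b→-13 (≡25 mod 38), so (19,25,30)→(19,-13,24)
g: reduced (well bottom): (19,-13,24) with a≤c, −a<b≤a
reduced forms (18, 17, 27) vs (19, -13, 24) ⇒ inequivalent

no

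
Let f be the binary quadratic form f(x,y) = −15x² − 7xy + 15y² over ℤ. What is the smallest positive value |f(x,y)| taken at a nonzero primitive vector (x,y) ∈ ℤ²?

descent: ρ → (15,7,-15)  [lands on river]
river: ρ → (-15,23,7)
river: ρ → (7,19,-21)
river: ρ → (-21,23,5)
river: ρ → (5,27,-11)
river: ρ → (-11,17,15)
river: ρ → (15,13,-13)
river: ρ → (-13,13,15)
river: ρ → (15,17,-11)
river: ρ → (-11,27,5)
river: ρ → (5,23,-21)
river: ρ → (-21,19,7)
river: ρ → (7,23,-15)
river: ρ → (-15,7,15)
river: ρ → (15,23,-7)
river: ρ → (-7,19,21)
river: ρ → (21,23,-5)
river: ρ → (-5,27,11)
river: ρ → (11,17,-15)
river: ρ → (-15,13,13)
river: ρ → (13,13,-15)
river: ρ → (-15,17,11)
river: ρ → (11,27,-5)
river: ρ → (-5,23,21)
river: ρ → (21,19,-7)
river: ρ → (-7,23,15)
closes: descent 1, river 26
min |a| on river = 5

5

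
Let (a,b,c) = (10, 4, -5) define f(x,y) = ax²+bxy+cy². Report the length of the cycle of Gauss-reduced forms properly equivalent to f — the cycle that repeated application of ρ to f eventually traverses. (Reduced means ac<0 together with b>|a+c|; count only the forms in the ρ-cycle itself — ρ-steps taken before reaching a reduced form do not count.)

D = 216, ⌊√D⌋ = 14
descent: ρ → (-5,6,9)  [lands on river]
river: ρ → (9,12,-2)
river: ρ → (-2,12,9)
river: ρ → (9,6,-5)
river: ρ → (-5,14,1)
river: ρ → (1,14,-5)
ρ-cycle length = 6 (tail of 1 descent step not counted)

6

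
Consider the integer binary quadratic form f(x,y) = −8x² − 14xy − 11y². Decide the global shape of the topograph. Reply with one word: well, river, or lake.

D = b²−4ac = (-14)² − 4·(-8)·(-11) = -156
D < 0 ⇒ definite ⇒ every region one sign ⇒ single well

well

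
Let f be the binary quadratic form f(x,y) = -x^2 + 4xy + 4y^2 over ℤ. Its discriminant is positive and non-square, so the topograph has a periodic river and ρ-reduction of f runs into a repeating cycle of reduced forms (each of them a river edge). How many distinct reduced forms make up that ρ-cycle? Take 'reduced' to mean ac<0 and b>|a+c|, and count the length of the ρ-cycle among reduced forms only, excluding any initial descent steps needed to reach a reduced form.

D = 32, ⌊√D⌋ = 5
river: ρ → (4,4,-1)
river: ρ → (-1,4,4)
ρ-cycle length = 2 (tail of 0 descent steps not counted)

2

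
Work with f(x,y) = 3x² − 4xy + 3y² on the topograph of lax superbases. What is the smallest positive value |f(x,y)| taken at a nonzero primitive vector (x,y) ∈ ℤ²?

translate: b→2 (≡-4 mod 6), so (3,-4,3)→(3,2,2)
flip: (3,2,2)→(2,-2,3)
translate: b→2 (≡-2 mod 4), so (2,-2,3)→(2,2,3)
reduced (well bottom): (2,2,3) with a≤c, −a<b≤a
well minimum = a = 2

2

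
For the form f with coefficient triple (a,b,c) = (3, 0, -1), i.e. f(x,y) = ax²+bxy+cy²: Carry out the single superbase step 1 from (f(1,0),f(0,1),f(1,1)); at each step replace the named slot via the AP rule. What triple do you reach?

start (3,-1,2) = (f(1,0),f(0,1),f(1,1))
replace slot 1: 2·((-1)+2) − 3 = -1 → (-1,-1,2)

-1,-1,2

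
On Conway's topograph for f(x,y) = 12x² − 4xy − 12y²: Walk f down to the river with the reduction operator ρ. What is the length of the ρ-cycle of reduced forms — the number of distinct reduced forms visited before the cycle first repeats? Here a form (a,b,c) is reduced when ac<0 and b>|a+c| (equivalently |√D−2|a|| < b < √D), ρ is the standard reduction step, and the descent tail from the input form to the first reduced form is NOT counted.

D = 592, ⌊√D⌋ = 24
descent: ρ → (-12,4,12)  [lands on river]
river: ρ → (12,20,-4)
river: ρ → (-4,20,12)
river: ρ → (12,4,-12)
river: ρ → (-12,20,4)
river: ρ → (4,20,-12)
ρ-cycle length = 6 (tail of 1 descent step not counted)

6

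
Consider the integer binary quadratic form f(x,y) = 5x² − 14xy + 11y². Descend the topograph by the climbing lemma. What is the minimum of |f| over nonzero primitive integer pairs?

translate: b→-4 (≡-14 mod 10), so (5,-14,11)→(5,-4,2)
flip: (5,-4,2)→(2,4,5)
translate: b→0 (≡4 mod 4), so (2,4,5)→(2,0,3)
reduced (well bottom): (2,0,3) with a≤c, −a<b≤a
well minimum = a = 2

2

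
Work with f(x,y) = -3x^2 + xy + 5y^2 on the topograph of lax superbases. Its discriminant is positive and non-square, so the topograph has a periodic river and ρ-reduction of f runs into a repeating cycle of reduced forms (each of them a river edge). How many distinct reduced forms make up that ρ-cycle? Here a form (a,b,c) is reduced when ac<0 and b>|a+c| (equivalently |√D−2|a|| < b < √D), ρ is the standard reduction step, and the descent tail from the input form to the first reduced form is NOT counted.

D = 61, ⌊√D⌋ = 7
descent: ρ → (5,-1,-3)
descent: ρ → (-3,7,1)  [lands on river]
river: ρ → (1,7,-3)
river: ρ → (-3,5,3)
river: ρ → (3,7,-1)
river: ρ → (-1,7,3)
river: ρ → (3,5,-3)
ρ-cycle length = 6 (tail of 2 descent steps not counted)

6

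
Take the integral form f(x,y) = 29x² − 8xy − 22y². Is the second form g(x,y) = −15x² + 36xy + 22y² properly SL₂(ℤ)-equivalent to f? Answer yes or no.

D₁ = 2616, D₂ = 2616
river cycle of f (length 16): (-22, 8, 29), (29, 50, -1), (-1, 50, 29), (29, 8, -22), (-22, 36, 15), (15, 24, -34), (-34, 44, 5), (5, 46, -25), (-25, 4, 26), (26, 48, -3), … (6 more)
river cycle of g (length 16): (22, 8, -29), (-29, 50, 1), (1, 50, -29), (-29, 8, 22), (22, 36, -15), (-15, 24, 34), (34, 44, -5), (-5, 46, 25), (25, 4, -26), (-26, 48, 3), … (6 more)
cycles differ ⇒ inequivalent

no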